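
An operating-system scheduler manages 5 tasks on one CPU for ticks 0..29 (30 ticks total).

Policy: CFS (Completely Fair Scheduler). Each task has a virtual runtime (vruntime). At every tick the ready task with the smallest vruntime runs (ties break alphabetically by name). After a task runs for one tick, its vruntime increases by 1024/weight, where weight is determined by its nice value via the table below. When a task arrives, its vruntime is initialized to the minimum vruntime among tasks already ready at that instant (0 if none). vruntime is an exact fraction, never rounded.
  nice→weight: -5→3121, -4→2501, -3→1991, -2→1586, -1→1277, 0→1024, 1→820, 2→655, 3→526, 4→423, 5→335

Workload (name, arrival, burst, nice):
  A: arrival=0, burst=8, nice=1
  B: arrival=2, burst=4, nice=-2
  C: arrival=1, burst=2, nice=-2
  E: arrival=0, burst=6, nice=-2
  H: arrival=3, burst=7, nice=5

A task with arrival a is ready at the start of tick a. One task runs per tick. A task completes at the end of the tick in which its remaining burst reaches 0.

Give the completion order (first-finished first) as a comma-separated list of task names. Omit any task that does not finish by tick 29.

t=0: vr[A=0 E=0] → run A
t=1: vr[A=256/205 C=0 E=0] → run C
t=2: vr[A=256/205 B=0 C=512/793 E=0] → run B
t=3: vr[A=256/205 B=512/793 C=512/793 E=0 H=0] → run E
t=4: vr[A=256/205 B=512/793 C=512/793 E=512/793 H=0] → run H
t=5: vr[A=256/205 B=512/793 C=512/793 E=512/793 H=1024/335] → run B
t=6: vr[A=256/205 B=1024/793 C=512/793 E=512/793 H=1024/335] → run C
t=7: vr[A=256/205 B=1024/793 E=512/793 H=1024/335] → run E
t=8: vr[A=256/205 B=1024/793 E=1024/793 H=1024/335] → run A
t=9: vr[A=512/205 B=1024/793 E=1024/793 H=1024/335] → run B
t=10: vr[A=512/205 B=1536/793 E=1024/793 H=1024/335] → run E
t=11: vr[A=512/205 B=1536/793 E=1536/793 H=1024/335] → run B
t=12: vr[A=512/205 E=1536/793 H=1024/335] → run E
t=13: vr[A=512/205 E=2048/793 H=1024/335] → run A
t=14: vr[A=768/205 E=2048/793 H=1024/335] → run E
t=15: vr[A=768/205 E=2560/793 H=1024/335] → run H
t=16: vr[A=768/205 E=2560/793 H=2048/335] → run E
t=17: vr[A=768/205 H=2048/335] → run A
t=18: vr[A=1024/205 H=2048/335] → run A
t=19: vr[A=256/41 H=2048/335] → run H
t=20: vr[A=256/41 H=3072/335] → run A
t=21: vr[A=1536/205 H=3072/335] → run A
t=22: vr[A=1792/205 H=3072/335] → run A
t=23: vr[H=3072/335] → run H
t=24: vr[H=4096/335] → run H
t=25: vr[H=1024/67] → run H
t=26: vr[H=6144/335] → run H
t=27: (idle)
t=28: (idle)
t=29: (idle)

completion order = C, B, E, A, H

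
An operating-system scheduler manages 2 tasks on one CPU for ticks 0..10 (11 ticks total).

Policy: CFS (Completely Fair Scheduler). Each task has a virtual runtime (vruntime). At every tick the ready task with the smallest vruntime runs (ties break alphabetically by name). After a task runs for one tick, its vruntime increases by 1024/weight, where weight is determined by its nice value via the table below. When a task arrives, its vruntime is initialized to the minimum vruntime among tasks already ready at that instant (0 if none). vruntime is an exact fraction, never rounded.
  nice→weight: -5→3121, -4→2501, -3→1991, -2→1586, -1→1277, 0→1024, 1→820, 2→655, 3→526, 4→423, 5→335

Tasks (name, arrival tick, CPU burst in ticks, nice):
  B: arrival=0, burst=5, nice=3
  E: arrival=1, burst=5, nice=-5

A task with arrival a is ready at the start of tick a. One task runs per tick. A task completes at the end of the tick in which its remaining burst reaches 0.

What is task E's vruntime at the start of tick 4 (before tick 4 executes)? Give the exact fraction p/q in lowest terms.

vruntime(E, start of tick 4) = 2136576/820823

t=0: vr[B=0] → run B
t=1: vr[B=512/263 E=512/263] → run B
t=2: vr[B=1024/263 E=512/263] → run E
t=3: vr[B=1024/263 E=1867264/820823] → run E
t=4: vr[B=1024/263 E=2136576/820823] → run E
t=5: vr[B=1024/263 E=2405888/820823] → run E
t=6: vr[B=1024/263 E=2675200/820823] → run E
t=7: vr[B=1024/263] → run B
t=8: vr[B=1536/263] → run B
t=9: vr[B=2048/263] → run B
t=10: (idle)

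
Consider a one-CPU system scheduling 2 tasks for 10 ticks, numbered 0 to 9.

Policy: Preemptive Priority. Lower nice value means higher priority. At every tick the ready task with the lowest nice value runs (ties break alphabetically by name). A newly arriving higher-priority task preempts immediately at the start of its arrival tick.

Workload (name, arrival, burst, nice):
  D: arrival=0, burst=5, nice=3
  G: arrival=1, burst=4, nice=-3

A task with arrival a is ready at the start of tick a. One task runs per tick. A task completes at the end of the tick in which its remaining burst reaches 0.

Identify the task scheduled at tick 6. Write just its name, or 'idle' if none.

running at tick 6 = D

t=0: ready={D} → run D
t=1: ready={D,G} → run G
t=2: ready={D,G} → run G
t=3: ready={D,G} → run G
t=4: ready={D,G} → run G
t=5: ready={D} → run D
t=6: ready={D} → run D
t=7: ready={D} → run D
t=8: ready={D} → run D
t=9: (idle)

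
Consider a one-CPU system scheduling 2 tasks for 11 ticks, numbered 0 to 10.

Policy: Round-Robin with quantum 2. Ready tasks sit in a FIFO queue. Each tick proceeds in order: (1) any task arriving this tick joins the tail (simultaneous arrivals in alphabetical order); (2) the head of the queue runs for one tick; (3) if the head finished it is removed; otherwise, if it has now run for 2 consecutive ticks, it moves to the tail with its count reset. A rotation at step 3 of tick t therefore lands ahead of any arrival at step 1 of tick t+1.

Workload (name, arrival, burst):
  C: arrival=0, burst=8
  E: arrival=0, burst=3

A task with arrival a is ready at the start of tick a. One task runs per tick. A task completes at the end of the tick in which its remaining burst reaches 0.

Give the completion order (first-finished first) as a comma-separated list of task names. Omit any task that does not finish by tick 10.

t=0: queue=[C,E] q_used=0 → run C
t=1: queue=[C,E] q_used=1 → run C
t=2: queue=[E,C] q_used=0 → run E
t=3: queue=[E,C] q_used=1 → run E
t=4: queue=[C,E] q_used=0 → run C
t=5: queue=[C,E] q_used=1 → run C
t=6: queue=[E,C] q_used=0 → run E
t=7: queue=[C] q_used=0 → run C
t=8: queue=[C] q_used=1 → run C
t=9: queue=[C] q_used=0 → run C
t=10: queue=[C] q_used=1 → run C

completion order = E, C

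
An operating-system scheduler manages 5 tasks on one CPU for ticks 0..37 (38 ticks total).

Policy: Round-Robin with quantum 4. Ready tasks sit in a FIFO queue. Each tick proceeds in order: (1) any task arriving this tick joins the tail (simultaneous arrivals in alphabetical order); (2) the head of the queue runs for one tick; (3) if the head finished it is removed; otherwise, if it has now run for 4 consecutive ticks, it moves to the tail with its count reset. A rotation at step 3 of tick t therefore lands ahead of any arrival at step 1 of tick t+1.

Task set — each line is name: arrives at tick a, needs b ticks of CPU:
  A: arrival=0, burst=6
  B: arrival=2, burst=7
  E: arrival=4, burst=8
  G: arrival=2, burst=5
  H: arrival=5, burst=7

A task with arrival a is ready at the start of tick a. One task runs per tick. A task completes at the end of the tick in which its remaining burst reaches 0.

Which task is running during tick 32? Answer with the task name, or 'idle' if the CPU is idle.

t=0: queue=[A] q_used=0 → run A
t=1: queue=[A] q_used=1 → run A
t=2: queue=[A,B,G] q_used=2 → run A
t=3: queue=[A,B,G] q_used=3 → run A
t=4: queue=[B,G,A,E] q_used=0 → run B
t=5: queue=[B,G,A,E,H] q_used=1 → run B
t=6: queue=[B,G,A,E,H] q_used=2 → run B
t=7: queue=[B,G,A,E,H] q_used=3 → run B
t=8: queue=[G,A,E,H,B] q_used=0 → run G
t=9: queue=[G,A,E,H,B] q_used=1 → run G
t=10: queue=[G,A,E,H,B] q_used=2 → run G
t=11: queue=[G,A,E,H,B] q_used=3 → run G
t=12: queue=[A,E,H,B,G] q_used=0 → run A
t=13: queue=[A,E,H,B,G] q_used=1 → run A
t=14: queue=[E,H,B,G] q_used=0 → run E
t=15: queue=[E,H,B,G] q_used=1 → run E
t=16: queue=[E,H,B,G] q_used=2 → run E
t=17: queue=[E,H,B,G] q_used=3 → run E
t=18: queue=[H,B,G,E] q_used=0 → run H
t=19: queue=[H,B,G,E] q_used=1 → run H
t=20: queue=[H,B,G,E] q_used=2 → run H
t=21: queue=[H,B,G,E] q_used=3 → run H
t=22: queue=[B,G,E,H] q_used=0 → run B
t=23: queue=[B,G,E,H] q_used=1 → run B
t=24: queue=[B,G,E,H] q_used=2 → run B
t=25: queue=[G,E,H] q_used=0 → run G
t=26: queue=[E,H] q_used=0 → run E
t=27: queue=[E,H] q_used=1 → run E
t=28: queue=[E,H] q_used=2 → run E
t=29: queue=[E,H] q_used=3 → run E
t=30: queue=[H] q_used=0 → run H
t=31: queue=[H] q_used=1 → run H
t=32: queue=[H] q_used=2 → run H
t=33: (idle)
t=34: (idle)
t=35: (idle)
t=36: (idle)
t=37: (idle)

running at tick 32 = H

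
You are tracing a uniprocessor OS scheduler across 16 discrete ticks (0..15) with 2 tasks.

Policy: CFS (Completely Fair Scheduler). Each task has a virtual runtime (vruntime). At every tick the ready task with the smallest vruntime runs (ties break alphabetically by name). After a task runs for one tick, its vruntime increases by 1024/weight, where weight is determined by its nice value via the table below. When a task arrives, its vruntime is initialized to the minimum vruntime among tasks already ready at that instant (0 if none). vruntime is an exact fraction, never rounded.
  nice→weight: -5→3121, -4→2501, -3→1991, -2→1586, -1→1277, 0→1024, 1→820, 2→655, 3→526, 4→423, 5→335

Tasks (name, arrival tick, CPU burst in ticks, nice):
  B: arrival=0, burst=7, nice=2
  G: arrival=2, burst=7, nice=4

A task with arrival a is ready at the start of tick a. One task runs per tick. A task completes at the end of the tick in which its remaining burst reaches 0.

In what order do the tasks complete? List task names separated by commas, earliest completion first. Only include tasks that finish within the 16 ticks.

t=0: vr[B=0] → run B
t=1: vr[B=1024/655] → run B
t=2: vr[B=2048/655 G=2048/655] → run B
t=3: vr[B=3072/655 G=2048/655] → run G
t=4: vr[B=3072/655 G=1537024/277065] → run B
t=5: vr[B=4096/655 G=1537024/277065] → run G
t=6: vr[B=4096/655 G=2207744/277065] → run B
t=7: vr[B=1024/131 G=2207744/277065] → run B
t=8: vr[B=6144/655 G=2207744/277065] → run G
t=9: vr[B=6144/655 G=959488/92355] → run B
t=10: vr[G=959488/92355] → run G
t=11: vr[G=3549184/277065] → run G
t=12: vr[G=4219904/277065] → run G
t=13: vr[G=1630208/92355] → run G
t=14: (idle)
t=15: (idle)

completion order = B, G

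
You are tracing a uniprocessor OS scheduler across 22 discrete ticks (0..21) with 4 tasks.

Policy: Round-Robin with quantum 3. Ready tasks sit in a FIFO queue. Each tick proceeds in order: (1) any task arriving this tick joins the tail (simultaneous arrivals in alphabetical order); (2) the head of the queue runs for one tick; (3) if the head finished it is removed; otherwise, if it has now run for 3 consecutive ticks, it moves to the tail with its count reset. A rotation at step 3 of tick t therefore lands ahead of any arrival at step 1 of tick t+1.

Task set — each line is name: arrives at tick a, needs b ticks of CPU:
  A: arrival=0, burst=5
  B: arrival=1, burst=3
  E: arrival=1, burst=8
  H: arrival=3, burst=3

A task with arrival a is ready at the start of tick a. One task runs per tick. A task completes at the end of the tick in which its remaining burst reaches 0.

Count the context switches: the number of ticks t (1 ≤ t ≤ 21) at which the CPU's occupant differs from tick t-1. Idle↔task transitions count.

t=0: queue=[A] q_used=0 → run A
t=1: queue=[A,B,E] q_used=1 → run A
t=2: queue=[A,B,E] q_used=2 → run A
t=3: queue=[B,E,A,H] q_used=0 → run B
t=4: queue=[B,E,A,H] q_used=1 → run B
t=5: queue=[B,E,A,H] q_used=2 → run B
t=6: queue=[E,A,H] q_used=0 → run E
t=7: queue=[E,A,H] q_used=1 → run E
t=8: queue=[E,A,H] q_used=2 → run E
t=9: queue=[A,H,E] q_used=0 → run A
t=10: queue=[A,H,E] q_used=1 → run A
t=11: queue=[H,E] q_used=0 → run H
t=12: queue=[H,E] q_used=1 → run H
t=13: queue=[H,E] q_used=2 → run H
t=14: queue=[E] q_used=0 → run E
t=15: queue=[E] q_used=1 → run E
t=16: queue=[E] q_used=2 → run E
t=17: queue=[E] q_used=0 → run E
t=18: queue=[E] q_used=1 → run E
t=19: (idle)
t=20: (idle)
t=21: (idle)

context switches = 6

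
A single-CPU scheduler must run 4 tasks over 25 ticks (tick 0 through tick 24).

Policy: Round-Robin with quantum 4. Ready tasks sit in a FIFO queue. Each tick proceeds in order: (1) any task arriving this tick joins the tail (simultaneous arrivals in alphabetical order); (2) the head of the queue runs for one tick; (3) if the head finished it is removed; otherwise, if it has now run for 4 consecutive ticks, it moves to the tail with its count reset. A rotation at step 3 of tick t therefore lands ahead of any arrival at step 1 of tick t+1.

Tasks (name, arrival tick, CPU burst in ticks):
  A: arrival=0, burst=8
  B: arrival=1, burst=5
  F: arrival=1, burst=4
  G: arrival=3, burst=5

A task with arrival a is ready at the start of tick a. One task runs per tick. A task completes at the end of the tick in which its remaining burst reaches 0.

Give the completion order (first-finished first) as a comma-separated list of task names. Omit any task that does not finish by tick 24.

t=0: queue=[A] q_used=0 → run A
t=1: queue=[A,B,F] q_used=1 → run A
t=2: queue=[A,B,F] q_used=2 → run A
t=3: queue=[A,B,F,G] q_used=3 → run A
t=4: queue=[B,F,G,A] q_used=0 → run B
t=5: queue=[B,F,G,A] q_used=1 → run B
t=6: queue=[B,F,G,A] q_used=2 → run B
t=7: queue=[B,F,G,A] q_used=3 → run B
t=8: queue=[F,G,A,B] q_used=0 → run F
t=9: queue=[F,G,A,B] q_used=1 → run F
t=10: queue=[F,G,A,B] q_used=2 → run F
t=11: queue=[F,G,A,B] q_used=3 → run F
t=12: queue=[G,A,B] q_used=0 → run G
t=13: queue=[G,A,B] q_used=1 → run G
t=14: queue=[G,A,B] q_used=2 → run G
t=15: queue=[G,A,B] q_used=3 → run G
t=16: queue=[A,B,G] q_used=0 → run A
t=17: queue=[A,B,G] q_used=1 → run A
t=18: queue=[A,B,G] q_used=2 → run A
t=19: queue=[A,B,G] q_used=3 → run A
t=20: queue=[B,G] q_used=0 → run B
t=21: queue=[G] q_used=0 → run G
t=22: (idle)
t=23: (idle)
t=24: (idle)

completion order = F, A, B, G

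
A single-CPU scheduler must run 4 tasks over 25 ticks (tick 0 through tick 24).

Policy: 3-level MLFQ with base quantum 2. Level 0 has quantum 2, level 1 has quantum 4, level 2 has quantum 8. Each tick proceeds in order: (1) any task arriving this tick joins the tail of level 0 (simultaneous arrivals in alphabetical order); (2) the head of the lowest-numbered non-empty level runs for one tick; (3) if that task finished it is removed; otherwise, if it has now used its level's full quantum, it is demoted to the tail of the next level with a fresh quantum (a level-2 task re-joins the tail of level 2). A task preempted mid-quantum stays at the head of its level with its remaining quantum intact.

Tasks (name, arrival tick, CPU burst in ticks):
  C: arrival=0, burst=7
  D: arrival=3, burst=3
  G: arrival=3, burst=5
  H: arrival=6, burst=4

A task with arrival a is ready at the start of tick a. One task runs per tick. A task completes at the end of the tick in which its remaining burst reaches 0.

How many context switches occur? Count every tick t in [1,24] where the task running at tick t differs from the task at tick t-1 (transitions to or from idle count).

context switches = 9

t=0: L0/L1/L2 = C/-/- → run C
t=1: L0/L1/L2 = C/-/- → run C
t=2: L0/L1/L2 = -/C/- → run C
t=3: L0/L1/L2 = DG/C/- → run D
t=4: L0/L1/L2 = DG/C/- → run D
t=5: L0/L1/L2 = G/CD/- → run G
t=6: L0/L1/L2 = GH/CD/- → run G
t=7: L0/L1/L2 = H/CDG/- → run H
t=8: L0/L1/L2 = H/CDG/- → run H
t=9: L0/L1/L2 = -/CDGH/- → run C
t=10: L0/L1/L2 = -/CDGH/- → run C
t=11: L0/L1/L2 = -/CDGH/- → run C
t=12: L0/L1/L2 = -/DGH/C → run D
t=13: L0/L1/L2 = -/GH/C → run G
t=14: L0/L1/L2 = -/GH/C → run G
t=15: L0/L1/L2 = -/GH/C → run G
t=16: L0/L1/L2 = -/H/C → run H
t=17: L0/L1/L2 = -/H/C → run H
t=18: L0/L1/L2 = -/-/C → run C
t=19: (idle)
t=20: (idle)
t=21: (idle)
t=22: (idle)
t=23: (idle)
t=24: (idle)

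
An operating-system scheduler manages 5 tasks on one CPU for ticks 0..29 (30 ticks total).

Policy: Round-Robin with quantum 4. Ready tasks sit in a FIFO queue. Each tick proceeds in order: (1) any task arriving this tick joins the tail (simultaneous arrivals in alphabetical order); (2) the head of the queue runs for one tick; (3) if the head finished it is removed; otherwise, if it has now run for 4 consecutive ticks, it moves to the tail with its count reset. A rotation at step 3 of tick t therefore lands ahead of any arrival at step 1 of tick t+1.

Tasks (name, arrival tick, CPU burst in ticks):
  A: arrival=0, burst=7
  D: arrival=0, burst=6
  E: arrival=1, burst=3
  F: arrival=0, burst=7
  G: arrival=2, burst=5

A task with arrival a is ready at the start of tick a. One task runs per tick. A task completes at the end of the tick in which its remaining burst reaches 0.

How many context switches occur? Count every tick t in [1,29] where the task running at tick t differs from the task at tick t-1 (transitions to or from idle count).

t=0: queue=[A,D,F] q_used=0 → run A
t=1: queue=[A,D,F,E] q_used=1 → run A
t=2: queue=[A,D,F,E,G] q_used=2 → run A
t=3: queue=[A,D,F,E,G] q_used=3 → run A
t=4: queue=[D,F,E,G,A] q_used=0 → run D
t=5: queue=[D,F,E,G,A] q_used=1 → run D
t=6: queue=[D,F,E,G,A] q_used=2 → run D
t=7: queue=[D,F,E,G,A] q_used=3 → run D
t=8: queue=[F,E,G,A,D] q_used=0 → run F
t=9: queue=[F,E,G,A,D] q_used=1 → run F
t=10: queue=[F,E,G,A,D] q_used=2 → run F
t=11: queue=[F,E,G,A,D] q_used=3 → run F
t=12: queue=[E,G,A,D,F] q_used=0 → run E
t=13: queue=[E,G,A,D,F] q_used=1 → run E
t=14: queue=[E,G,A,D,F] q_used=2 → run E
t=15: queue=[G,A,D,F] q_used=0 → run G
t=16: queue=[G,A,D,F] q_used=1 → run G
t=17: queue=[G,A,D,F] q_used=2 → run G
t=18: queue=[G,A,D,F] q_used=3 → run G
t=19: queue=[A,D,F,G] q_used=0 → run A
t=20: queue=[A,D,F,G] q_used=1 → run A
t=21: queue=[A,D,F,G] q_used=2 → run A
t=22: queue=[D,F,G] q_used=0 → run D
t=23: queue=[D,F,G] q_used=1 → run D
t=24: queue=[F,G] q_used=0 → run F
t=25: queue=[F,G] q_used=1 → run F
t=26: queue=[F,G] q_used=2 → run F
t=27: queue=[G] q_used=0 → run G
t=28: (idle)
t=29: (idle)

context switches = 9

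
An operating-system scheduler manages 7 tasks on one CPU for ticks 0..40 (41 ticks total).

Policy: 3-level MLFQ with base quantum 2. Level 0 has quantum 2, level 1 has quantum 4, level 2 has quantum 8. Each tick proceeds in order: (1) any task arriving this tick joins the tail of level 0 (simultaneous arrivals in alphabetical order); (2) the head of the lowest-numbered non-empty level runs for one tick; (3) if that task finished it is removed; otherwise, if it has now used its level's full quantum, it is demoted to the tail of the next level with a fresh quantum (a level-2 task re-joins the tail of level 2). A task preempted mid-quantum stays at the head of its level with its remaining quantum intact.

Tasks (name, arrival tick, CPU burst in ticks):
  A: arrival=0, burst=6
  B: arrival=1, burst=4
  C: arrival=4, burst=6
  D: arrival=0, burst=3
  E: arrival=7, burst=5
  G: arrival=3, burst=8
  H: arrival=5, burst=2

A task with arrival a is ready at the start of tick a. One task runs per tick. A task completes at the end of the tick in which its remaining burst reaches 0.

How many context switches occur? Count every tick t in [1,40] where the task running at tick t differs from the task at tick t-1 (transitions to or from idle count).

context switches = 14

t=0: L0/L1/L2 = AD/-/- → run A
t=1: L0/L1/L2 = ADB/-/- → run A
t=2: L0/L1/L2 = DB/A/- → run D
t=3: L0/L1/L2 = DBG/A/- → run D
t=4: L0/L1/L2 = BGC/AD/- → run B
t=5: L0/L1/L2 = BGCH/AD/- → run B
t=6: L0/L1/L2 = GCH/ADB/- → run G
t=7: L0/L1/L2 = GCHE/ADB/- → run G
t=8: L0/L1/L2 = CHE/ADBG/- → run C
t=9: L0/L1/L2 = CHE/ADBG/- → run C
t=10: L0/L1/L2 = HE/ADBGC/- → run H
t=11: L0/L1/L2 = HE/ADBGC/- → run H
t=12: L0/L1/L2 = E/ADBGC/- → run E
t=13: L0/L1/L2 = E/ADBGC/- → run E
t=14: L0/L1/L2 = -/ADBGCE/- → run A
t=15: L0/L1/L2 = -/ADBGCE/- → run A
t=16: L0/L1/L2 = -/ADBGCE/- → run A
t=17: L0/L1/L2 = -/ADBGCE/- → run A
t=18: L0/L1/L2 = -/DBGCE/- → run D
t=19: L0/L1/L2 = -/BGCE/- → run B
t=20: L0/L1/L2 = -/BGCE/- → run B
t=21: L0/L1/L2 = -/GCE/- → run G
t=22: L0/L1/L2 = -/GCE/- → run G
t=23: L0/L1/L2 = -/GCE/- → run G
t=24: L0/L1/L2 = -/GCE/- → run G
t=25: L0/L1/L2 = -/CE/G → run C
t=26: L0/L1/L2 = -/CE/G → run C
t=27: L0/L1/L2 = -/CE/G → run C
t=28: L0/L1/L2 = -/CE/G → run C
t=29: L0/L1/L2 = -/E/G → run E
t=30: L0/L1/L2 = -/E/G → run E
t=31: L0/L1/L2 = -/E/G → run E
t=32: L0/L1/L2 = -/-/G → run G
t=33: L0/L1/L2 = -/-/G → run G
t=34: (idle)
t=35: (idle)
t=36: (idle)
t=37: (idle)
t=38: (idle)
t=39: (idle)
t=40: (idle)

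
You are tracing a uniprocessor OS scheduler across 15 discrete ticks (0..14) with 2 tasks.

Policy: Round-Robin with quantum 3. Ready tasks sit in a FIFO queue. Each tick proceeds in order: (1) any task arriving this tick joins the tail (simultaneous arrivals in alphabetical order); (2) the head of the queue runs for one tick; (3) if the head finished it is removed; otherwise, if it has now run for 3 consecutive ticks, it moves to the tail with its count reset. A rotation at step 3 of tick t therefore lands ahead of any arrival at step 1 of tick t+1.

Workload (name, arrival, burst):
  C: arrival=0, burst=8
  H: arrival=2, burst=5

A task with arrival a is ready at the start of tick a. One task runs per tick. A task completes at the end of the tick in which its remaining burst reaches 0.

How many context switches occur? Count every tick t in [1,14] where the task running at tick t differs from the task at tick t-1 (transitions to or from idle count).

t=0: queue=[C] q_used=0 → run C
t=1: queue=[C] q_used=1 → run C
t=2: queue=[C,H] q_used=2 → run C
t=3: queue=[H,C] q_used=0 → run H
t=4: queue=[H,C] q_used=1 → run H
t=5: queue=[H,C] q_used=2 → run H
t=6: queue=[C,H] q_used=0 → run C
t=7: queue=[C,H] q_used=1 → run C
t=8: queue=[C,H] q_used=2 → run C
t=9: queue=[H,C] q_used=0 → run H
t=10: queue=[H,C] q_used=1 → run H
t=11: queue=[C] q_used=0 → run C
t=12: queue=[C] q_used=1 → run C
t=13: (idle)
t=14: (idle)

context switches = 5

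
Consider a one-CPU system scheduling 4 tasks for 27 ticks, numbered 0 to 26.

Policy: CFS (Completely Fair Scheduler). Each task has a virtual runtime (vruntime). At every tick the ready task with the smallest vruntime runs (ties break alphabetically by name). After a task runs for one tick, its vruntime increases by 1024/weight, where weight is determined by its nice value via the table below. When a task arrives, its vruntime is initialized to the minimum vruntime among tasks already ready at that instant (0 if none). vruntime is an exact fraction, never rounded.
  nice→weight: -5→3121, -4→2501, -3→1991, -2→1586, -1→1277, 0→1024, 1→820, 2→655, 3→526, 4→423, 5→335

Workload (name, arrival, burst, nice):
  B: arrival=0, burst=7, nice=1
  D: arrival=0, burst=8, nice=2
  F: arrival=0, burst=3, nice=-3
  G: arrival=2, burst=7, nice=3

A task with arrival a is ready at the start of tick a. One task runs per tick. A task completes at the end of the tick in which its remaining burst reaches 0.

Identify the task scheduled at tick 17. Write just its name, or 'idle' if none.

running at tick 17 = D

t=0: vr[B=0 D=0 F=0] → run B
t=1: vr[B=256/205 D=0 F=0] → run D
t=2: vr[B=256/205 D=1024/655 F=0 G=0] → run F
t=3: vr[B=256/205 D=1024/655 F=1024/1991 G=0] → run G
t=4: vr[B=256/205 D=1024/655 F=1024/1991 G=512/263] → run F
t=5: vr[B=256/205 D=1024/655 F=2048/1991 G=512/263] → run F
t=6: vr[B=256/205 D=1024/655 G=512/263] → run B
t=7: vr[B=512/205 D=1024/655 G=512/263] → run D
t=8: vr[B=512/205 D=2048/655 G=512/263] → run G
t=9: vr[B=512/205 D=2048/655 G=1024/263] → run B
t=10: vr[B=768/205 D=2048/655 G=1024/263] → run D
t=11: vr[B=768/205 D=3072/655 G=1024/263] → run B
t=12: vr[B=1024/205 D=3072/655 G=1024/263] → run G
t=13: vr[B=1024/205 D=3072/655 G=1536/263] → run D
t=14: vr[B=1024/205 D=4096/655 G=1536/263] → run B
t=15: vr[B=256/41 D=4096/655 G=1536/263] → run G
t=16: vr[B=256/41 D=4096/655 G=2048/263] → run B
t=17: vr[B=1536/205 D=4096/655 G=2048/263] → run D
t=18: vr[B=1536/205 D=1024/131 G=2048/263] → run B
t=19: vr[D=1024/131 G=2048/263] → run G
t=20: vr[D=1024/131 G=2560/263] → run D
t=21: vr[D=6144/655 G=2560/263] → run D
t=22: vr[D=7168/655 G=2560/263] → run G
t=23: vr[D=7168/655 G=3072/263] → run D
t=24: vr[G=3072/263] → run G
t=25: (idle)
t=26: (idle)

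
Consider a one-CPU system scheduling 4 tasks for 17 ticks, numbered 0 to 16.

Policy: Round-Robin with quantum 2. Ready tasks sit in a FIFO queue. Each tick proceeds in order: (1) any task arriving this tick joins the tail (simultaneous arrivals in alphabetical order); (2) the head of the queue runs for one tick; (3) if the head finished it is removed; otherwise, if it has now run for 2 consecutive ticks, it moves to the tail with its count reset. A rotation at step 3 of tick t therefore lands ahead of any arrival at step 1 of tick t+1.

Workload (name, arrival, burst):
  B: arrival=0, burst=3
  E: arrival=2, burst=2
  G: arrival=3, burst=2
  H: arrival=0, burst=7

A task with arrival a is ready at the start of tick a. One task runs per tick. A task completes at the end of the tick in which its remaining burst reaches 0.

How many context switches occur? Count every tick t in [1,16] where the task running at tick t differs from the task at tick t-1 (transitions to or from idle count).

t=0: queue=[B,H] q_used=0 → run B
t=1: queue=[B,H] q_used=1 → run B
t=2: queue=[H,B,E] q_used=0 → run H
t=3: queue=[H,B,E,G] q_used=1 → run H
t=4: queue=[B,E,G,H] q_used=0 → run B
t=5: queue=[E,G,H] q_used=0 → run E
t=6: queue=[E,G,H] q_used=1 → run E
t=7: queue=[G,H] q_used=0 → run G
t=8: queue=[G,H] q_used=1 → run G
t=9: queue=[H] q_used=0 → run H
t=10: queue=[H] q_used=1 → run H
t=11: queue=[H] q_used=0 → run H
t=12: queue=[H] q_used=1 → run H
t=13: queue=[H] q_used=0 → run H
t=14: (idle)
t=15: (idle)
t=16: (idle)

context switches = 6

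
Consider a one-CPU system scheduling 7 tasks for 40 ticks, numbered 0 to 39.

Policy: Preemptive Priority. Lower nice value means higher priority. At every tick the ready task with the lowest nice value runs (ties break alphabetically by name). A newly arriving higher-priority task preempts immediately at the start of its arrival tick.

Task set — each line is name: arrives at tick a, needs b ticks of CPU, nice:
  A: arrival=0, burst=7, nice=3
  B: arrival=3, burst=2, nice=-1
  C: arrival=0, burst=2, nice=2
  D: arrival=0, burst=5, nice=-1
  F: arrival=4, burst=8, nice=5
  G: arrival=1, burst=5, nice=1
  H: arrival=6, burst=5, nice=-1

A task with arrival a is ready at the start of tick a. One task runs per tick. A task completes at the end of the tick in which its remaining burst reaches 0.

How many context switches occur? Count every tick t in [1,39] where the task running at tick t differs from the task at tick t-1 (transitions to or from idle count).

context switches = 8

t=0: ready={A,C,D} → run D
t=1: ready={A,C,D,G} → run D
t=2: ready={A,C,D,G} → run D
t=3: ready={A,B,C,D,G} → run B
t=4: ready={A,B,C,D,F,G} → run B
t=5: ready={A,C,D,F,G} → run D
t=6: ready={A,C,D,F,G,H} → run D
t=7: ready={A,C,F,G,H} → run H
t=8: ready={A,C,F,G,H} → run H
t=9: ready={A,C,F,G,H} → run H
t=10: ready={A,C,F,G,H} → run H
t=11: ready={A,C,F,G,H} → run H
t=12: ready={A,C,F,G} → run G
t=13: ready={A,C,F,G} → run G
t=14: ready={A,C,F,G} → run G
t=15: ready={A,C,F,G} → run G
t=16: ready={A,C,F,G} → run G
t=17: ready={A,C,F} → run C
t=18: ready={A,C,F} → run C
t=19: ready={A,F} → run A
t=20: ready={A,F} → run A
t=21: ready={A,F} → run A
t=22: ready={A,F} → run A
t=23: ready={A,F} → run A
t=24: ready={A,F} → run A
t=25: ready={A,F} → run A
t=26: ready={F} → run F
t=27: ready={F} → run F
t=28: ready={F} → run F
t=29: ready={F} → run F
t=30: ready={F} → run F
t=31: ready={F} → run F
t=32: ready={F} → run F
t=33: ready={F} → run F
t=34: (idle)
t=35: (idle)
t=36: (idle)
t=37: (idle)
t=38: (idle)
t=39: (idle)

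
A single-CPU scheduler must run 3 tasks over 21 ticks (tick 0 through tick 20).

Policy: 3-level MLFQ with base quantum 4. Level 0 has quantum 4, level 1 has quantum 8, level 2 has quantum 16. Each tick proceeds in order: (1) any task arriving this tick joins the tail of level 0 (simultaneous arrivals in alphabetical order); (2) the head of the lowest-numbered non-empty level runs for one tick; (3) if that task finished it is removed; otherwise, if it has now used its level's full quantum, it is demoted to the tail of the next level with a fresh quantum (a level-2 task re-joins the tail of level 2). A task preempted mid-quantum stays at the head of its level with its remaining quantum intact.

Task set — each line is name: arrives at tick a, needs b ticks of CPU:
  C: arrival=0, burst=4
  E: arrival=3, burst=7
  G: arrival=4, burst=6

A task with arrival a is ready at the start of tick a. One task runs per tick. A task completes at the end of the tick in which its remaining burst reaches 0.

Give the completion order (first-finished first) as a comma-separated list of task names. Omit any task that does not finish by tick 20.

completion order = C, E, G

t=0: L0/L1/L2 = C/-/- → run C
t=1: L0/L1/L2 = C/-/- → run C
t=2: L0/L1/L2 = C/-/- → run C
t=3: L0/L1/L2 = CE/-/- → run C
t=4: L0/L1/L2 = EG/-/- → run E
t=5: L0/L1/L2 = EG/-/- → run E
t=6: L0/L1/L2 = EG/-/- → run E
t=7: L0/L1/L2 = EG/-/- → run E
t=8: L0/L1/L2 = G/E/- → run G
t=9: L0/L1/L2 = G/E/- → run G
t=10: L0/L1/L2 = G/E/- → run G
t=11: L0/L1/L2 = G/E/- → run G
t=12: L0/L1/L2 = -/EG/- → run E
t=13: L0/L1/L2 = -/EG/- → run E
t=14: L0/L1/L2 = -/EG/- → run E
t=15: L0/L1/L2 = -/G/- → run G
t=16: L0/L1/L2 = -/G/- → run G
t=17: (idle)
t=18: (idle)
t=19: (idle)
t=20: (idle)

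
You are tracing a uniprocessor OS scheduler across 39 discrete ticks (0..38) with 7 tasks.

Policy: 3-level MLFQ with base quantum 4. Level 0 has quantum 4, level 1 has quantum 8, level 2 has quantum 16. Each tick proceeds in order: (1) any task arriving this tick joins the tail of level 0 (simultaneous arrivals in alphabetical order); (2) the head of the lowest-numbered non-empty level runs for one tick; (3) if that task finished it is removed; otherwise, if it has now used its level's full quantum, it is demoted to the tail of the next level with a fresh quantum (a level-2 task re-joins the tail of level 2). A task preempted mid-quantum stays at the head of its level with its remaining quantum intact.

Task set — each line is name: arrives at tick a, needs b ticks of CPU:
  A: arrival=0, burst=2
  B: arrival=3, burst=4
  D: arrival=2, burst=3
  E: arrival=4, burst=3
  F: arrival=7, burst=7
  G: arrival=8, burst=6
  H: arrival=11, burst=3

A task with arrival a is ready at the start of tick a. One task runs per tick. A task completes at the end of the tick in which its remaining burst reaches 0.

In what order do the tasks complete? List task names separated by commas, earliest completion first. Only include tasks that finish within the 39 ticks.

completion order = A, D, B, E, H, F, G

t=0: L0/L1/L2 = A/-/- → run A
t=1: L0/L1/L2 = A/-/- → run A
t=2: L0/L1/L2 = D/-/- → run D
t=3: L0/L1/L2 = DB/-/- → run D
t=4: L0/L1/L2 = DBE/-/- → run D
t=5: L0/L1/L2 = BE/-/- → run B
t=6: L0/L1/L2 = BE/-/- → run B
t=7: L0/L1/L2 = BEF/-/- → run B
t=8: L0/L1/L2 = BEFG/-/- → run B
t=9: L0/L1/L2 = EFG/-/- → run E
t=10: L0/L1/L2 = EFG/-/- → run E
t=11: L0/L1/L2 = EFGH/-/- → run E
t=12: L0/L1/L2 = FGH/-/- → run F
t=13: L0/L1/L2 = FGH/-/- → run F
t=14: L0/L1/L2 = FGH/-/- → run F
t=15: L0/L1/L2 = FGH/-/- → run F
t=16: L0/L1/L2 = GH/F/- → run G
t=17: L0/L1/L2 = GH/F/- → run G
t=18: L0/L1/L2 = GH/F/- → run G
t=19: L0/L1/L2 = GH/F/- → run G
t=20: L0/L1/L2 = H/FG/- → run H
t=21: L0/L1/L2 = H/FG/- → run H
t=22: L0/L1/L2 = H/FG/- → run H
t=23: L0/L1/L2 = -/FG/- → run F
t=24: L0/L1/L2 = -/FG/- → run F
t=25: L0/L1/L2 = -/FG/- → run F
t=26: L0/L1/L2 = -/G/- → run G
t=27: L0/L1/L2 = -/G/- → run G
t=28: (idle)
t=29: (idle)
t=30: (idle)
t=31: (idle)
t=32: (idle)
t=33: (idle)
t=34: (idle)
t=35: (idle)
t=36: (idle)
t=37: (idle)
t=38: (idle)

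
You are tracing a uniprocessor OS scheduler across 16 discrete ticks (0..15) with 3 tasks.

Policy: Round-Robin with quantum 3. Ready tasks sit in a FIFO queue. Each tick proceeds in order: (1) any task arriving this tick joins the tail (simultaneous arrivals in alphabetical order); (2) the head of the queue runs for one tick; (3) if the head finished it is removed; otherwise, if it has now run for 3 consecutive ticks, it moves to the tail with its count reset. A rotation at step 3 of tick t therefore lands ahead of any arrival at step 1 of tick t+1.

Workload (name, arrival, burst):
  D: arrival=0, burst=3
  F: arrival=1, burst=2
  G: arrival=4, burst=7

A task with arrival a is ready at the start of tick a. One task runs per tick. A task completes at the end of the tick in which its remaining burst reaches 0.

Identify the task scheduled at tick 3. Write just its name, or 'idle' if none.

running at tick 3 = F

t=0: queue=[D] q_used=0 → run D
t=1: queue=[D,F] q_used=1 → run D
t=2: queue=[D,F] q_used=2 → run D
t=3: queue=[F] q_used=0 → run F
t=4: queue=[F,G] q_used=1 → run F
t=5: queue=[G] q_used=0 → run G
t=6: queue=[G] q_used=1 → run G
t=7: queue=[G] q_used=2 → run G
t=8: queue=[G] q_used=0 → run G
t=9: queue=[G] q_used=1 → run G
t=10: queue=[G] q_used=2 → run G
t=11: queue=[G] q_used=0 → run G
t=12: (idle)
t=13: (idle)
t=14: (idle)
t=15: (idle)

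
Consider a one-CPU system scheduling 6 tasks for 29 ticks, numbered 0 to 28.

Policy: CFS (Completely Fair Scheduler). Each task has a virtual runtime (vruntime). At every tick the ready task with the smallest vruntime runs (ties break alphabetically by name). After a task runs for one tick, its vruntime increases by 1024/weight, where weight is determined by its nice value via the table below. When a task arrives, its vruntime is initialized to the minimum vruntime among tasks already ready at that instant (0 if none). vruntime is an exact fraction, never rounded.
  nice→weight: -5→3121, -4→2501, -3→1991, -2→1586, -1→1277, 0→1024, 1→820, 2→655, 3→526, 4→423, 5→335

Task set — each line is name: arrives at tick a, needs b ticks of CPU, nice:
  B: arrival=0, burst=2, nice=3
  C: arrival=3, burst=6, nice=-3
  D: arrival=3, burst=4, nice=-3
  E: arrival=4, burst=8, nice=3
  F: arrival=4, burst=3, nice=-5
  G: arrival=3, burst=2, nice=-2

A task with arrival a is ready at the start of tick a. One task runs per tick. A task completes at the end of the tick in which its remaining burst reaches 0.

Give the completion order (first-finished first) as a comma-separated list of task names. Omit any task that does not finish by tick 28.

t=0: vr[B=0] → run B
t=1: vr[B=512/263] → run B
t=2: (idle)
t=3: vr[C=0 D=0 G=0] → run C
t=4: vr[C=1024/1991 D=0 E=0 F=0 G=0] → run D
t=5: vr[C=1024/1991 D=1024/1991 E=0 F=0 G=0] → run E
t=6: vr[C=1024/1991 D=1024/1991 E=512/263 F=0 G=0] → run F
t=7: vr[C=1024/1991 D=1024/1991 E=512/263 F=1024/3121 G=0] → run G
t=8: vr[C=1024/1991 D=1024/1991 E=512/263 F=1024/3121 G=512/793] → run F
t=9: vr[C=1024/1991 D=1024/1991 E=512/263 F=2048/3121 G=512/793] → run C
t=10: vr[C=2048/1991 D=1024/1991 E=512/263 F=2048/3121 G=512/793] → run D
t=11: vr[C=2048/1991 D=2048/1991 E=512/263 F=2048/3121 G=512/793] → run G
t=12: vr[C=2048/1991 D=2048/1991 E=512/263 F=2048/3121] → run F
t=13: vr[C=2048/1991 D=2048/1991 E=512/263] → run C
t=14: vr[C=3072/1991 D=2048/1991 E=512/263] → run D
t=15: vr[C=3072/1991 D=3072/1991 E=512/263] → run C
t=16: vr[C=4096/1991 D=3072/1991 E=512/263] → run D
t=17: vr[C=4096/1991 E=512/263] → run E
t=18: vr[C=4096/1991 E=1024/263] → run C
t=19: vr[C=5120/1991 E=1024/263] → run C
t=20: vr[E=1024/263] → run E
t=21: vr[E=1536/263] → run E
t=22: vr[E=2048/263] → run E
t=23: vr[E=2560/263] → run E
t=24: vr[E=3072/263] → run E
t=25: vr[E=3584/263] → run E
t=26: (idle)
t=27: (idle)
t=28: (idle)

completion order = B, G, F, D, C, E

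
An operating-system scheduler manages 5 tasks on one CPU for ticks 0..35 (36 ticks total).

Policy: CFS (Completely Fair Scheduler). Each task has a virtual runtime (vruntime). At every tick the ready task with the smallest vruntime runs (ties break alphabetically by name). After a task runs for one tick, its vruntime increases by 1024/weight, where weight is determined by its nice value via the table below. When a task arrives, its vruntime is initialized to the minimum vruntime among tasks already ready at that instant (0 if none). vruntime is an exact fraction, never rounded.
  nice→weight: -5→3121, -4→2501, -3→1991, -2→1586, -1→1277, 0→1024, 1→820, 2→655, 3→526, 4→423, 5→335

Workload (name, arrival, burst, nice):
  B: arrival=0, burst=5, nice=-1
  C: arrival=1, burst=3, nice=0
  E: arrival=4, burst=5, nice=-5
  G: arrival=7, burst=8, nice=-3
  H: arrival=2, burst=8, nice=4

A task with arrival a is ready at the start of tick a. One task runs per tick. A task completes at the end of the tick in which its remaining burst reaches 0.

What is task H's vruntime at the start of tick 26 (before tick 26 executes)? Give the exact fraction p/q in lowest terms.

t=0: vr[B=0] → run B
t=1: vr[B=1024/1277 C=1024/1277] → run B
t=2: vr[B=2048/1277 C=1024/1277 H=1024/1277] → run C
t=3: vr[B=2048/1277 C=2301/1277 H=1024/1277] → run H
t=4: vr[B=2048/1277 C=2301/1277 E=2048/1277 H=1740800/540171] → run B
t=5: vr[B=3072/1277 C=2301/1277 E=2048/1277 H=1740800/540171] → run E
t=6: vr[B=3072/1277 C=2301/1277 E=7699456/3985517 H=1740800/540171] → run C
t=7: vr[B=3072/1277 C=3578/1277 E=7699456/3985517 G=7699456/3985517 H=1740800/540171] → run E
t=8: vr[B=3072/1277 C=3578/1277 E=9007104/3985517 G=7699456/3985517 H=1740800/540171] → run G
t=9: vr[B=3072/1277 C=3578/1277 E=9007104/3985517 G=19410786304/7935164347 H=1740800/540171] → run E
t=10: vr[B=3072/1277 C=3578/1277 E=10314752/3985517 G=19410786304/7935164347 H=1740800/540171] → run B
t=11: vr[B=4096/1277 C=3578/1277 E=10314752/3985517 G=19410786304/7935164347 H=1740800/540171] → run G
t=12: vr[B=4096/1277 C=3578/1277 E=10314752/3985517 G=23491955712/7935164347 H=1740800/540171] → run E
t=13: vr[B=4096/1277 C=3578/1277 E=11622400/3985517 G=23491955712/7935164347 H=1740800/540171] → run C
t=14: vr[B=4096/1277 E=11622400/3985517 G=23491955712/7935164347 H=1740800/540171] → run E
t=15: vr[B=4096/1277 G=23491955712/7935164347 H=1740800/540171] → run G
t=16: vr[B=4096/1277 G=27573125120/7935164347 H=1740800/540171] → run B
t=17: vr[G=27573125120/7935164347 H=1740800/540171] → run H
t=18: vr[G=27573125120/7935164347 H=3048448/540171] → run G
t=19: vr[G=31654294528/7935164347 H=3048448/540171] → run G
t=20: vr[G=35735463936/7935164347 H=3048448/540171] → run G
t=21: vr[G=39816633344/7935164347 H=3048448/540171] → run G
t=22: vr[G=43897802752/7935164347 H=3048448/540171] → run G
t=23: vr[H=3048448/540171] → run H
t=24: vr[H=1452032/180057] → run H
t=25: vr[H=5663744/540171] → run H
t=26: vr[H=6971392/540171] → run H
t=27: vr[H=2759680/180057] → run H
t=28: vr[H=9586688/540171] → run H
t=29: (idle)
t=30: (idle)
t=31: (idle)
t=32: (idle)
t=33: (idle)
t=34: (idle)
t=35: (idle)

vruntime(H, start of tick 26) = 6971392/540171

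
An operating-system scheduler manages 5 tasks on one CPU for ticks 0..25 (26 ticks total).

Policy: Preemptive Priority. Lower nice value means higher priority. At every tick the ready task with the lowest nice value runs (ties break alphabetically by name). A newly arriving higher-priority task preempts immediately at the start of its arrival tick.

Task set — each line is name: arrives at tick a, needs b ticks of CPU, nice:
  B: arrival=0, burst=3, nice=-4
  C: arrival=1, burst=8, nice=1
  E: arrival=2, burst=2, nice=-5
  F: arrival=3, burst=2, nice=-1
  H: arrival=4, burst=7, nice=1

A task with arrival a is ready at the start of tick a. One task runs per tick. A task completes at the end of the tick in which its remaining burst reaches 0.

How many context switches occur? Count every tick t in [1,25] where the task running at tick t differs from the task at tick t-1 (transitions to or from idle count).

t=0: ready={B} → run B
t=1: ready={B,C} → run B
t=2: ready={B,C,E} → run E
t=3: ready={B,C,E,F} → run E
t=4: ready={B,C,F,H} → run B
t=5: ready={C,F,H} → run F
t=6: ready={C,F,H} → run F
t=7: ready={C,H} → run C
t=8: ready={C,H} → run C
t=9: ready={C,H} → run C
t=10: ready={C,H} → run C
t=11: ready={C,H} → run C
t=12: ready={C,H} → run C
t=13: ready={C,H} → run C
t=14: ready={C,H} → run C
t=15: ready={H} → run H
t=16: ready={H} → run H
t=17: ready={H} → run H
t=18: ready={H} → run H
t=19: ready={H} → run H
t=20: ready={H} → run H
t=21: ready={H} → run H
t=22: (idle)
t=23: (idle)
t=24: (idle)
t=25: (idle)

context switches = 6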